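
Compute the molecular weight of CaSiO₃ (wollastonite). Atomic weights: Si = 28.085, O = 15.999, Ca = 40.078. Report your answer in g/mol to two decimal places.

116.16 g/mol

Ca: 1 × 40.078 = 40.0780
Si: 1 × 28.085 = 28.0850
O: 3 × 15.999 = 47.9970
Summing the contributions gives the formula mass.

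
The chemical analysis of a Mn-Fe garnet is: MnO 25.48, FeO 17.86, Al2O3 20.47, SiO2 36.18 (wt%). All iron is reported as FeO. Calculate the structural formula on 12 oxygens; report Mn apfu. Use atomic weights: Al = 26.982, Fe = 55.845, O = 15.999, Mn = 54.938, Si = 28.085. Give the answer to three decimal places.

1.785 Mn apfu

MnO: 25.48/70.937 = 0.35919 mol → 0.35919 mol Mn, 0.35919 mol O.
FeO: 17.86/71.844 = 0.24859 mol → 0.24859 mol Fe, 0.24859 mol O.
Al2O3: 20.47/101.961 = 0.20076 mol → 0.40152 mol Al, 0.60228 mol O.
SiO2: 36.18/60.083 = 0.60217 mol → 0.60217 mol Si, 1.20434 mol O.
Total oxygen = 2.41440 mol. Normalization factor = 12/2.41440 = 4.97018.
Mn per 12 O = 0.35919 × 4.97018 = 1.785.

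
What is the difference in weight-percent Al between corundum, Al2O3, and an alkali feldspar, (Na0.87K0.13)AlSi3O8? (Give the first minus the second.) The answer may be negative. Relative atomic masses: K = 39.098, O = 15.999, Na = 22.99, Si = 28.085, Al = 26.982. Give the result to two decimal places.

42.72 percentage points

Al in Al2O3: molar mass 101.961 g/mol; 2×26.982 = 53.964 g → 52.93 wt%.
Al in (Na0.87K0.13)AlSi3O8: molar mass 264.313 g/mol; 1×26.982 = 26.982 g → 10.21 wt%.
Difference = 52.93 − 10.21 = 42.72 percentage points.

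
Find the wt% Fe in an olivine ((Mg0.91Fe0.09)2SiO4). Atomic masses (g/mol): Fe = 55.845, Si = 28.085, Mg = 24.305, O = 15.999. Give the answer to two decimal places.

M((Mg0.91Fe0.09)2SiO4) = 146.368 g/mol.
Fe contributes 0.18 × 55.845 = 10.052 g per mole.
10.052/146.368 = 0.0687 → 6.87%.

6.87 weight percent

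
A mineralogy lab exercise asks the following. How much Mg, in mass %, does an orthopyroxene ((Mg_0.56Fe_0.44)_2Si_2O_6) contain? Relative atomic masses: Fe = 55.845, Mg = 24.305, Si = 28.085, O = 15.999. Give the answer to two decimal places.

11.91 mass %

Formula mass = 1.12*24.305 + 0.88*55.845 + 2*28.085 + 6*15.999 = 228.529 g/mol, of which 27.222 g is Mg.
So Mg makes up 27.222/228.529 = 0.1191 of the mass, i.e. 11.91%.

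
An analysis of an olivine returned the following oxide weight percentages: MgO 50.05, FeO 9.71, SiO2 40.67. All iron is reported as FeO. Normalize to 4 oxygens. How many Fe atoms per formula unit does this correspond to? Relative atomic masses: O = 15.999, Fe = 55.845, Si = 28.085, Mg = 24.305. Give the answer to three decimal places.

MgO: 50.05/40.304 = 1.24181 mol → 1.24181 mol Mg, 1.24181 mol O.
FeO: 9.71/71.844 = 0.13515 mol → 0.13515 mol Fe, 0.13515 mol O.
SiO2: 40.67/60.083 = 0.67690 mol → 0.67690 mol Si, 1.35380 mol O.
Total oxygen = 2.73076 mol. Normalization factor = 4/2.73076 = 1.46479.
Fe per 4 O = 0.13515 × 1.46479 = 0.198.

0.198 Fe apfu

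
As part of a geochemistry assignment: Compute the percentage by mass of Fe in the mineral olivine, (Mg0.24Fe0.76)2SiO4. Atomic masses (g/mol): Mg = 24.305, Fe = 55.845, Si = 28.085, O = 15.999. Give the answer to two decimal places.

M((Mg0.24Fe0.76)2SiO4) = 188.632 g/mol.
Fe contributes 1.52 × 55.845 = 84.884 g per mole.
84.884/188.632 = 0.4500 → 45.00%.

45.00 weight percent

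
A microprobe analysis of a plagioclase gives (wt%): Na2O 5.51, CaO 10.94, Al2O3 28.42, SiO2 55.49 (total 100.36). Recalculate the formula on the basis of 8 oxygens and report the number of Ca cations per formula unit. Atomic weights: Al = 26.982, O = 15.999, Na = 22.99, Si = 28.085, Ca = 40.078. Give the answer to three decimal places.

5.51 wt% Na2O ÷ 61.979 g/mol = 0.08890 mol, giving 0.17780 Na and 0.08890 O.
10.94 wt% CaO ÷ 56.077 g/mol = 0.19509 mol, giving 0.19509 Ca and 0.19509 O.
28.42 wt% Al2O3 ÷ 101.961 g/mol = 0.27873 mol, giving 0.55746 Al and 0.83619 O.
55.49 wt% SiO2 ÷ 60.083 g/mol = 0.92356 mol, giving 0.92356 Si and 1.84712 O.
Oxygen sums to 2.96730; scaling by 8/2.96730 = 2.69605 puts the formula on 8 O.
Ca: 0.19509 × 2.69605 = 0.526 atoms per formula unit.

0.526 Ca apfu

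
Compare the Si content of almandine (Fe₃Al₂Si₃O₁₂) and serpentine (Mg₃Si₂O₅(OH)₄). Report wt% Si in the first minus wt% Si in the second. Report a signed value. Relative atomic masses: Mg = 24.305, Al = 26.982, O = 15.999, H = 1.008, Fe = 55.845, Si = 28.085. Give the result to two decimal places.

-3.34 percentage points

Si in Fe₃Al₂Si₃O₁₂: molar mass 497.742 g/mol; 3×28.085 = 84.255 g → 16.93 wt%.
Si in Mg₃Si₂O₅(OH)₄: molar mass 277.108 g/mol; 2×28.085 = 56.170 g → 20.27 wt%.
Difference = 16.93 − 20.27 = -3.34 percentage points.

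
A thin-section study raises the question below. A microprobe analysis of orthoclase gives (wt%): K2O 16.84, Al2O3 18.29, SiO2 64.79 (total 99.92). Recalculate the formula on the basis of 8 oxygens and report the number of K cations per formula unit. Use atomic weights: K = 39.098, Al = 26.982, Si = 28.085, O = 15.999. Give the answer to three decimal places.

0.995 K apfu

16.84 wt% K2O ÷ 94.195 g/mol = 0.17878 mol, giving 0.35756 K and 0.17878 O.
18.29 wt% Al2O3 ÷ 101.961 g/mol = 0.17938 mol, giving 0.35876 Al and 0.53814 O.
64.79 wt% SiO2 ÷ 60.083 g/mol = 1.07834 mol, giving 1.07834 Si and 2.15668 O.
Oxygen sums to 2.87360; scaling by 8/2.87360 = 2.78396 puts the formula on 8 O.
K: 0.35756 × 2.78396 = 0.995 atoms per formula unit.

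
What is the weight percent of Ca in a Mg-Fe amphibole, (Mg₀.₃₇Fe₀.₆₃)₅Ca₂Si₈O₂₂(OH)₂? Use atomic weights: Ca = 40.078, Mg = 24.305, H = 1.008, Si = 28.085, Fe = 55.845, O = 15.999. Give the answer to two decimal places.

8.79 wt%

M((Mg₀.₃₇Fe₀.₆₃)₅Ca₂Si₈O₂₂(OH)₂) = 911.704 g/mol.
Ca contributes 2 × 40.078 = 80.156 g per mole.
80.156/911.704 = 0.0879 → 8.79%.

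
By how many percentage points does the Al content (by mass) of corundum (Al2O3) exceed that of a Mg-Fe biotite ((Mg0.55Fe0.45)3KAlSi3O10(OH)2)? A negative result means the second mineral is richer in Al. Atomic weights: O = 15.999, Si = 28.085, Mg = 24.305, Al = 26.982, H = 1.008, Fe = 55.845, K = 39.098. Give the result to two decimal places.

First mineral: 53.964 g Al in 101.961 g formula = 52.93 wt% Al.
Second mineral: 26.982 g Al in 459.833 g formula = 5.87 wt% Al.
52.93% − 5.87% gives a difference of 47.06 percentage points.

47.06 percentage points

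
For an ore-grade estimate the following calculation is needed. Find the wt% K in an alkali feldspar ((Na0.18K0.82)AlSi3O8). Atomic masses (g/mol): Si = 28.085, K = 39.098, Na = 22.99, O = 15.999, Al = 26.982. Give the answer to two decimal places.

11.64 wt%

Molar mass of (Na0.18K0.82)AlSi3O8: 0.18*22.99 + 0.82*39.098 + 1*26.982 + 3*28.085 + 8*15.999 = 275.428 g/mol.
Mass of K per formula unit: 0.82 × 39.098 = 32.060 g.
Weight fraction K = 32.060 / 275.428 = 0.1164.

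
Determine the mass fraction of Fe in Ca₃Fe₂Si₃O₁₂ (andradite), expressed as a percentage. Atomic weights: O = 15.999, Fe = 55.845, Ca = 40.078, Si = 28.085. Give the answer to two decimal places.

M(Ca₃Fe₂Si₃O₁₂) = 508.167 g/mol.
Fe contributes 2 × 55.845 = 111.690 g per mole.
111.690/508.167 = 0.2198 → 21.98%.

21.98 wt%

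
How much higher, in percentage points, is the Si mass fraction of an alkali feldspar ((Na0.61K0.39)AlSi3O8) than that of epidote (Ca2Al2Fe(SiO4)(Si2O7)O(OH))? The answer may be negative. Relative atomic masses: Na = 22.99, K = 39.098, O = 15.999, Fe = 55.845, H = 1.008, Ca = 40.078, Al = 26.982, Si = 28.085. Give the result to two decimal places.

13.94 percentage points

Si in (Na0.61K0.39)AlSi3O8: molar mass 268.501 g/mol; 3×28.085 = 84.255 g → 31.38 wt%.
Si in Ca2Al2Fe(SiO4)(Si2O7)O(OH): molar mass 483.215 g/mol; 3×28.085 = 84.255 g → 17.44 wt%.
Difference = 31.38 − 17.44 = 13.94 percentage points.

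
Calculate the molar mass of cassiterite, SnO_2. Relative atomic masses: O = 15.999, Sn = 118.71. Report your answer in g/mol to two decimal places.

150.71 g/mol

The formula mass is the sum 1(118.71) + 2(15.999).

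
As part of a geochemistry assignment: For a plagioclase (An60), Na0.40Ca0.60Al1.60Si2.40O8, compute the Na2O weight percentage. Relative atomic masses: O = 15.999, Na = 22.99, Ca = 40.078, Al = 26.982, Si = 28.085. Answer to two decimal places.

Formula mass = 271.810 g/mol.
0.40 Na → 0.2000 mol Na2O per formula unit; M(Na2O) = 61.979, so Na2O mass = 12.396 g.
12.396/271.810 × 100 = 4.56 wt%.

4.56 wt%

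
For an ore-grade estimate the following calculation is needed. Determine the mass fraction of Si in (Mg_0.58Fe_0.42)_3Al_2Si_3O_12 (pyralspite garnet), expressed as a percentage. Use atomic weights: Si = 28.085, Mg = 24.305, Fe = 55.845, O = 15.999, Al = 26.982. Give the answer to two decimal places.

Formula mass = 1.74*24.305 + 1.26*55.845 + 2*26.982 + 3*28.085 + 12*15.999 = 442.862 g/mol, of which 84.255 g is Si.
So Si makes up 84.255/442.862 = 0.1903 of the mass, i.e. 19.03%.

19.03 weight percent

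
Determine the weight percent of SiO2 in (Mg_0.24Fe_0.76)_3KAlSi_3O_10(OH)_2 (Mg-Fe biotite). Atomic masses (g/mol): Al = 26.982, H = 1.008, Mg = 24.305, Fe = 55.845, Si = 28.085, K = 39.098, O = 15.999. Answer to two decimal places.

36.85 wt%

M((Mg_0.24Fe_0.76)_3KAlSi_3O_10(OH)_2) = 489.165 g/mol; M(SiO2) = 60.083 g/mol.
Moles SiO2 per formula unit = 3 Si ÷ 1 = 3.0000.
SiO2 fraction = (3.0000 × 60.083) / 489.165 = 180.249/489.165 = 0.3685.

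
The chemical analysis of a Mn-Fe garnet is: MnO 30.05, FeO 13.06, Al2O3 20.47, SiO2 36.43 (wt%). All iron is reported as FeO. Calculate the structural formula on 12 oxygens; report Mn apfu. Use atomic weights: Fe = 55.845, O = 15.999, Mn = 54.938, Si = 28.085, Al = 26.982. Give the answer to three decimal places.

30.05 wt% MnO ÷ 70.937 g/mol = 0.42362 mol, giving 0.42362 Mn and 0.42362 O.
13.06 wt% FeO ÷ 71.844 g/mol = 0.18178 mol, giving 0.18178 Fe and 0.18178 O.
20.47 wt% Al2O3 ÷ 101.961 g/mol = 0.20076 mol, giving 0.40152 Al and 0.60228 O.
36.43 wt% SiO2 ÷ 60.083 g/mol = 0.60633 mol, giving 0.60633 Si and 1.21266 O.
Oxygen sums to 2.42034; scaling by 12/2.42034 = 4.95798 puts the formula on 12 O.
Mn: 0.42362 × 4.95798 = 2.100 atoms per formula unit.

2.100 Mn apfu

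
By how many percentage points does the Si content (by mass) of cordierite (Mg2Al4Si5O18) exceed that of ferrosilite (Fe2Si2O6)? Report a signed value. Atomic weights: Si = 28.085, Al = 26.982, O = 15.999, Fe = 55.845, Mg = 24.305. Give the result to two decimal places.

First mineral: 140.425 g Si in 584.945 g formula = 24.01 wt% Si.
Second mineral: 56.170 g Si in 263.854 g formula = 21.29 wt% Si.
24.01% − 21.29% gives a difference of 2.72 percentage points.

2.72 percentage points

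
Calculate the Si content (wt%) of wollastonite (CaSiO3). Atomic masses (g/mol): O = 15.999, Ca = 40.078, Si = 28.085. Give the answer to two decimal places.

24.18 wt%

M(CaSiO3) = 116.160 g/mol.
Si contributes 1 × 28.085 = 28.085 g per mole.
28.085/116.160 = 0.2418 → 24.18%.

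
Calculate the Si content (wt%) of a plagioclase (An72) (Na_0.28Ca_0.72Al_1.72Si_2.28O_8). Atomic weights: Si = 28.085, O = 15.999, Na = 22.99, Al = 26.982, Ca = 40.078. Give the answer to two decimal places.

Molar mass of Na_0.28Ca_0.72Al_1.72Si_2.28O_8: 0.28·22.99 + 0.72·40.078 + 1.72·26.982 + 2.28·28.085 + 8·15.999 = 273.728 g/mol.
Mass of Si per formula unit: 2.28 × 28.085 = 64.034 g.
Weight fraction Si = 64.034 / 273.728 = 0.2339.

23.39 wt%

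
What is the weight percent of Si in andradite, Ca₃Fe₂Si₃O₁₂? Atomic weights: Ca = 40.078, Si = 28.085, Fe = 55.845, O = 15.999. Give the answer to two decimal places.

M(Ca₃Fe₂Si₃O₁₂) = 508.167 g/mol.
Si contributes 3 × 28.085 = 84.255 g per mole.
84.255/508.167 = 0.1658 → 16.58%.

16.58 wt%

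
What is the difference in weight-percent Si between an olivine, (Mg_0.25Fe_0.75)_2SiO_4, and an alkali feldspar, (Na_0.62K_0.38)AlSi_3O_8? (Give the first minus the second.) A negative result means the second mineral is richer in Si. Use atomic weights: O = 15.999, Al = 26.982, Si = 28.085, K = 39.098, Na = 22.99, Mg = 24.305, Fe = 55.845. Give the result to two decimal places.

-16.46 percentage points

M((Mg_0.25Fe_0.75)_2SiO_4) = 188.001 g/mol, so wt% Si = 28.085/188.001 × 100 = 14.94%.
M((Na_0.62K_0.38)AlSi_3O_8) = 268.340 g/mol, so wt% Si = 84.255/268.340 × 100 = 31.40%.
14.94 − 31.40 = -16.46 pp.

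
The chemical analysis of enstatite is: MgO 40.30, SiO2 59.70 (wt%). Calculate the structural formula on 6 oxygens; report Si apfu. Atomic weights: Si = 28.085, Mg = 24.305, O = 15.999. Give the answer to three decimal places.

1.996 Si apfu

MgO: 40.30/40.304 = 0.99990 mol → 0.99990 mol Mg, 0.99990 mol O.
SiO2: 59.70/60.083 = 0.99363 mol → 0.99363 mol Si, 1.98726 mol O.
Total oxygen = 2.98716 mol. Normalization factor = 6/2.98716 = 2.00860.
Si per 6 O = 0.99363 × 2.00860 = 1.996.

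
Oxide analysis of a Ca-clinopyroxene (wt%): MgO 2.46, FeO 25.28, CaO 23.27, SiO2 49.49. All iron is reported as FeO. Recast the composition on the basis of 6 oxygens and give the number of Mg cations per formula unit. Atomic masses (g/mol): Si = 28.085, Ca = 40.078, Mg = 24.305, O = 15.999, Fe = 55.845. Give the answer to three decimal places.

0.148 Mg apfu

MgO (M=40.304): mol = 0.06104; Mg = 0.06104, O = 0.06104.
FeO (M=71.844): mol = 0.35187; Fe = 0.35187, O = 0.35187.
CaO (M=56.077): mol = 0.41497; Ca = 0.41497, O = 0.41497.
SiO2 (M=60.083): mol = 0.82369; Si = 0.82369, O = 1.64738.
ΣO = 2.47526; factor = 6/ΣO = 2.42399.
Mg apfu = 0.06104 × 2.42399 = 0.148.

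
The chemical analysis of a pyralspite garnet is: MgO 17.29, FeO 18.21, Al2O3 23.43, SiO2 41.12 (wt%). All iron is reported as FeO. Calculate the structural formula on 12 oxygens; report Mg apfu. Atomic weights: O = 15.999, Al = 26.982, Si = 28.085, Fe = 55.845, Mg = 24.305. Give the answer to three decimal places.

MgO (M=40.304): mol = 0.42899; Mg = 0.42899, O = 0.42899.
FeO (M=71.844): mol = 0.25347; Fe = 0.25347, O = 0.25347.
Al2O3 (M=101.961): mol = 0.22979; Al = 0.45958, O = 0.68937.
SiO2 (M=60.083): mol = 0.68439; Si = 0.68439, O = 1.36878.
ΣO = 2.74061; factor = 12/ΣO = 4.37859.
Mg apfu = 0.42899 × 4.37859 = 1.878.

1.878 Mg apfu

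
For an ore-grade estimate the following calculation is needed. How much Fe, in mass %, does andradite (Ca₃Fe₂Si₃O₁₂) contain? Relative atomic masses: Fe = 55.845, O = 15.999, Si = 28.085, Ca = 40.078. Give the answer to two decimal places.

Formula mass = 3·40.078 + 2·55.845 + 3·28.085 + 12·15.999 = 508.167 g/mol, of which 111.690 g is Fe.
So Fe makes up 111.690/508.167 = 0.2198 of the mass, i.e. 21.98%.

21.98 mass %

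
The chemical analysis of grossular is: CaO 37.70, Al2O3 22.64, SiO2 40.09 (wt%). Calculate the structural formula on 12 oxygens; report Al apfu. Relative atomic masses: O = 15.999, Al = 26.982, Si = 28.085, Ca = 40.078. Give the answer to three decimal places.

1.994 Al apfu

37.70 wt% CaO ÷ 56.077 g/mol = 0.67229 mol, giving 0.67229 Ca and 0.67229 O.
22.64 wt% Al2O3 ÷ 101.961 g/mol = 0.22205 mol, giving 0.44410 Al and 0.66615 O.
40.09 wt% SiO2 ÷ 60.083 g/mol = 0.66724 mol, giving 0.66724 Si and 1.33448 O.
Oxygen sums to 2.67292; scaling by 12/2.67292 = 4.48947 puts the formula on 12 O.
Al: 0.44410 × 4.48947 = 1.994 atoms per formula unit.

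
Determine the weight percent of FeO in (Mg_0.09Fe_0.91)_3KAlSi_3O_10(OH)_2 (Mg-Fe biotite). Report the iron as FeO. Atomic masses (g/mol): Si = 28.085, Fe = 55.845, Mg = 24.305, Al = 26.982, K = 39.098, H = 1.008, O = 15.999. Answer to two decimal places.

38.97 wt%

M((Mg_0.09Fe_0.91)_3KAlSi_3O_10(OH)_2) = 503.358 g/mol; M(FeO) = 71.844 g/mol.
Moles FeO per formula unit = 2.73 Fe ÷ 1 = 2.7300.
FeO fraction = (2.7300 × 71.844) / 503.358 = 196.134/503.358 = 0.3897.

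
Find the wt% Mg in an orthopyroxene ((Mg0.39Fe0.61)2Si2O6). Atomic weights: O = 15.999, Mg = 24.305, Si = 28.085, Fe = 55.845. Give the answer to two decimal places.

7.92 weight percent

Molar mass of (Mg0.39Fe0.61)2Si2O6: 0.78*24.305 + 1.22*55.845 + 2*28.085 + 6*15.999 = 239.253 g/mol.
Mass of Mg per formula unit: 0.78 × 24.305 = 18.958 g.
Weight fraction Mg = 18.958 / 239.253 = 0.0792.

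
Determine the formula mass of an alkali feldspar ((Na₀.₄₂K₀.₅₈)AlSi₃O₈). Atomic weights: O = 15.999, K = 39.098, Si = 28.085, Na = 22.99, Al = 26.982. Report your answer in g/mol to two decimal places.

Na: 0.42 × 22.99 = 9.6558
K: 0.58 × 39.098 = 22.6768
Al: 1 × 26.982 = 26.9820
Si: 3 × 28.085 = 84.2550
O: 8 × 15.999 = 127.9920
Summing the contributions gives the formula mass.

271.56 g/mol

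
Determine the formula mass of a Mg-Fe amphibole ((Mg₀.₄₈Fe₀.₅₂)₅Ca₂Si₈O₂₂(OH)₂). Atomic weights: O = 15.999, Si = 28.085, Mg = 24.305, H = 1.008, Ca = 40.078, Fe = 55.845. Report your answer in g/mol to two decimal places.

894.36 g/mol

The formula mass is the sum 2.40(24.305) + 2.60(55.845) + 2(40.078) + 8(28.085) + 24(15.999) + 2(1.008).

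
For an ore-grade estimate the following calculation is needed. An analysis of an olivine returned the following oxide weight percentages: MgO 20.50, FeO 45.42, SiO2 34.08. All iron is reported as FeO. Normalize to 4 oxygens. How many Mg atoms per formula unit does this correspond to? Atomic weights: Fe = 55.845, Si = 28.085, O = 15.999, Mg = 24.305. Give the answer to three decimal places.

0.894 Mg apfu

MgO: 20.50/40.304 = 0.50863 mol → 0.50863 mol Mg, 0.50863 mol O.
FeO: 45.42/71.844 = 0.63220 mol → 0.63220 mol Fe, 0.63220 mol O.
SiO2: 34.08/60.083 = 0.56722 mol → 0.56722 mol Si, 1.13444 mol O.
Total oxygen = 2.27527 mol. Normalization factor = 4/2.27527 = 1.75803.
Mg per 4 O = 0.50863 × 1.75803 = 0.894.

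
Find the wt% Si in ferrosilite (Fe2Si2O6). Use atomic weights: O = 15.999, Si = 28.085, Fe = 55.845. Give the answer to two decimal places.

Molar mass of Fe2Si2O6: 2×55.845 + 2×28.085 + 6×15.999 = 263.854 g/mol.
Mass of Si per formula unit: 2 × 28.085 = 56.170 g.
Weight fraction Si = 56.170 / 263.854 = 0.2129.

21.29 wt%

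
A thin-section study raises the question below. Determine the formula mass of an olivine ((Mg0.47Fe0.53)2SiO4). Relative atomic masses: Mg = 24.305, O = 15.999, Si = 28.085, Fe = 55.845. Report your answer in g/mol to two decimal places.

174.12 g/mol

The formula mass is the sum 0.94(24.305) + 1.06(55.845) + 1(28.085) + 4(15.999).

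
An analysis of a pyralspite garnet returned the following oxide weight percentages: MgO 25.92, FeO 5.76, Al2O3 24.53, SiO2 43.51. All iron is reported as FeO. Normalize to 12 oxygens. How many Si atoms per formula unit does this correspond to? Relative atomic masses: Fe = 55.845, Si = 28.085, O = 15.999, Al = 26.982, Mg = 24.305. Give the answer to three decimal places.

3.003 Si apfu

25.92 wt% MgO ÷ 40.304 g/mol = 0.64311 mol, giving 0.64311 Mg and 0.64311 O.
5.76 wt% FeO ÷ 71.844 g/mol = 0.08017 mol, giving 0.08017 Fe and 0.08017 O.
24.53 wt% Al2O3 ÷ 101.961 g/mol = 0.24058 mol, giving 0.48116 Al and 0.72174 O.
43.51 wt% SiO2 ÷ 60.083 g/mol = 0.72416 mol, giving 0.72416 Si and 1.44832 O.
Oxygen sums to 2.89334; scaling by 12/2.89334 = 4.14746 puts the formula on 12 O.
Si: 0.72416 × 4.14746 = 3.003 atoms per formula unit.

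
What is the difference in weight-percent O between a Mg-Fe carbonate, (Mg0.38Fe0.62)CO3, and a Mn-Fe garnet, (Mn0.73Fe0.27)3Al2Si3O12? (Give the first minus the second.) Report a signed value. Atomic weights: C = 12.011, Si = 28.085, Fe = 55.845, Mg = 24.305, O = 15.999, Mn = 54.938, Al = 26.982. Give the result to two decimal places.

M((Mg0.38Fe0.62)CO3) = 103.868 g/mol, so wt% O = 47.997/103.868 × 100 = 46.21%.
M((Mn0.73Fe0.27)3Al2Si3O12) = 495.756 g/mol, so wt% O = 191.988/495.756 × 100 = 38.73%.
46.21 − 38.73 = 7.48 pp.

7.48 percentage points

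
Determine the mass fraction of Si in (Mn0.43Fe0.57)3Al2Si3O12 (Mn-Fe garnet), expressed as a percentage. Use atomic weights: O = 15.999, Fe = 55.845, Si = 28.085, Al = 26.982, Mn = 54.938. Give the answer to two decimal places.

16.97 weight percent

Formula mass = 1.29·54.938 + 1.71·55.845 + 2·26.982 + 3·28.085 + 12·15.999 = 496.572 g/mol, of which 84.255 g is Si.
So Si makes up 84.255/496.572 = 0.1697 of the mass, i.e. 16.97%.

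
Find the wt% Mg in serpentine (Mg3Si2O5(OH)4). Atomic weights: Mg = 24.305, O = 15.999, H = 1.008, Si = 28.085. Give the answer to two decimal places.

M(Mg3Si2O5(OH)4) = 277.108 g/mol.
Mg contributes 3 × 24.305 = 72.915 g per mole.
72.915/277.108 = 0.2631 → 26.31%.

26.31 mass %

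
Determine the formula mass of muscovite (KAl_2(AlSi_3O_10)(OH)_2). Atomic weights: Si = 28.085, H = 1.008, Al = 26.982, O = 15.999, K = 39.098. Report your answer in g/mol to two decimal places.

M = 1*39.098 + 3*26.982 + 3*28.085 + 12*15.999 + 2*1.008

398.30 g/mol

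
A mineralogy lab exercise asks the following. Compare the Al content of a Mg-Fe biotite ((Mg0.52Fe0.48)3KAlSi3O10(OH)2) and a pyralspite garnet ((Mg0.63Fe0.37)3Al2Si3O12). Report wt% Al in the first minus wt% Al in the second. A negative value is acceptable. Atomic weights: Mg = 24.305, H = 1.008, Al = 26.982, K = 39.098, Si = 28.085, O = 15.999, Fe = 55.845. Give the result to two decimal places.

-6.49 percentage points

Al in (Mg0.52Fe0.48)3KAlSi3O10(OH)2: molar mass 462.672 g/mol; 1×26.982 = 26.982 g → 5.83 wt%.
Al in (Mg0.63Fe0.37)3Al2Si3O12: molar mass 438.131 g/mol; 2×26.982 = 53.964 g → 12.32 wt%.
Difference = 5.83 − 12.32 = -6.49 percentage points.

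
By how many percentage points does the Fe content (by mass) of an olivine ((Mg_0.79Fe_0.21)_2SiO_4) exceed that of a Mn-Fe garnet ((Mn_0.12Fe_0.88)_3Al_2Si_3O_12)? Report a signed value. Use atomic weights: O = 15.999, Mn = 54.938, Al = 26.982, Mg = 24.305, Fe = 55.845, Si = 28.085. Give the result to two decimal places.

-14.40 percentage points

M((Mg_0.79Fe_0.21)_2SiO_4) = 153.938 g/mol, so wt% Fe = 23.455/153.938 × 100 = 15.24%.
M((Mn_0.12Fe_0.88)_3Al_2Si_3O_12) = 497.415 g/mol, so wt% Fe = 147.431/497.415 × 100 = 29.64%.
15.24 − 29.64 = -14.40 pp.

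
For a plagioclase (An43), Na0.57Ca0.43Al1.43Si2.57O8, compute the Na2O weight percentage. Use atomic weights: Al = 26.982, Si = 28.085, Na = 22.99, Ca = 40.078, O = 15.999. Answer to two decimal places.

M(Na0.57Ca0.43Al1.43Si2.57O8) = 269.093 g/mol; M(Na2O) = 61.979 g/mol.
Moles Na2O per formula unit = 0.57 Na ÷ 2 = 0.2850.
Na2O fraction = (0.2850 × 61.979) / 269.093 = 17.664/269.093 = 0.0656.

6.56 wt%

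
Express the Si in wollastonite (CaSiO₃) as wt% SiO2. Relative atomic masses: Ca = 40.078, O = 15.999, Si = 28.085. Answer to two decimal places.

M(CaSiO₃) = 116.160 g/mol; M(SiO2) = 60.083 g/mol.
Moles SiO2 per formula unit = 1 Si ÷ 1 = 1.0000.
SiO2 fraction = (1.0000 × 60.083) / 116.160 = 60.083/116.160 = 0.5172.

51.72 wt%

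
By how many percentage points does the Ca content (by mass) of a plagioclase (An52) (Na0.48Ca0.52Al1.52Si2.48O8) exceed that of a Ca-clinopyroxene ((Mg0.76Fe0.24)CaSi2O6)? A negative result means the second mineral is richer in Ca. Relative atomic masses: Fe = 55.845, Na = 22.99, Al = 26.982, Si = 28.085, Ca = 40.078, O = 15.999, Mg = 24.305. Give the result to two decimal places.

-10.18 percentage points

First mineral: 20.841 g Ca in 270.531 g formula = 7.70 wt% Ca.
Second mineral: 40.078 g Ca in 224.117 g formula = 17.88 wt% Ca.
7.70% − 17.88% gives a difference of -10.18 percentage points.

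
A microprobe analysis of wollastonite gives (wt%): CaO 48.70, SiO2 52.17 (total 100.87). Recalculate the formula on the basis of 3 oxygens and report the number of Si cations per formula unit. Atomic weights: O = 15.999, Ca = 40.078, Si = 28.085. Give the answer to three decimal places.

1.000 Si apfu

CaO (M=56.077): mol = 0.86845; Ca = 0.86845, O = 0.86845.
SiO2 (M=60.083): mol = 0.86830; Si = 0.86830, O = 1.73660.
ΣO = 2.60505; factor = 3/ΣO = 1.15161.
Si apfu = 0.86830 × 1.15161 = 1.000.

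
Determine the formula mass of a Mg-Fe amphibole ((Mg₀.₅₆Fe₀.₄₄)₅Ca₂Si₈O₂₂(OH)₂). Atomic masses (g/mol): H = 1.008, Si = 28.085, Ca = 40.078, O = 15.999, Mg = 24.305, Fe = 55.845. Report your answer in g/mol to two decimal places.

881.74 g/mol

M = 2.80(24.305) + 2.20(55.845) + 2(40.078) + 8(28.085) + 24(15.999) + 2(1.008)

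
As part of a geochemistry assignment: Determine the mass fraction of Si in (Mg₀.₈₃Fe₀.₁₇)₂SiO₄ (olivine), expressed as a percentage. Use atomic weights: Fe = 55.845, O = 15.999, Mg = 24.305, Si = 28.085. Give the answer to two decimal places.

18.55 weight percent

Molar mass of (Mg₀.₈₃Fe₀.₁₇)₂SiO₄: 1.66*24.305 + 0.34*55.845 + 1*28.085 + 4*15.999 = 151.415 g/mol.
Mass of Si per formula unit: 1 × 28.085 = 28.085 g.
Weight fraction Si = 28.085 / 151.415 = 0.1855.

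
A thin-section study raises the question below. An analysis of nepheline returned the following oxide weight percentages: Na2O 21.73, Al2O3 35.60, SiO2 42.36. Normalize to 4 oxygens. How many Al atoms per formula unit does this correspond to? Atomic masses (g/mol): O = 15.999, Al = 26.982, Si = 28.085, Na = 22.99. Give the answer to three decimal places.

0.995 Al apfu

21.73 wt% Na2O ÷ 61.979 g/mol = 0.35060 mol, giving 0.70120 Na and 0.35060 O.
35.60 wt% Al2O3 ÷ 101.961 g/mol = 0.34915 mol, giving 0.69830 Al and 1.04745 O.
42.36 wt% SiO2 ÷ 60.083 g/mol = 0.70502 mol, giving 0.70502 Si and 1.41004 O.
Oxygen sums to 2.80809; scaling by 4/2.80809 = 1.42446 puts the formula on 4 O.
Al: 0.69830 × 1.42446 = 0.995 atoms per formula unit.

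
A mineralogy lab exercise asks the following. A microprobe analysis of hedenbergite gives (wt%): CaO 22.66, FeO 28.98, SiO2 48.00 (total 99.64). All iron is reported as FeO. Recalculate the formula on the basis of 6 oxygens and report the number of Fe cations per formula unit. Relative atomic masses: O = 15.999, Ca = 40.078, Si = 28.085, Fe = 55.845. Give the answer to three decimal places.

1.006 Fe apfu

CaO (M=56.077): mol = 0.40409; Ca = 0.40409, O = 0.40409.
FeO (M=71.844): mol = 0.40337; Fe = 0.40337, O = 0.40337.
SiO2 (M=60.083): mol = 0.79889; Si = 0.79889, O = 1.59778.
ΣO = 2.40524; factor = 6/ΣO = 2.49455.
Fe apfu = 0.40337 × 2.49455 = 1.006.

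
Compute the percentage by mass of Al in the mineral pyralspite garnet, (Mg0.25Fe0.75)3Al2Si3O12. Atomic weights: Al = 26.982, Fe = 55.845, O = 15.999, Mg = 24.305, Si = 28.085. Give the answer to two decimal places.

11.38 mass %

Formula mass = 0.75×24.305 + 2.25×55.845 + 2×26.982 + 3×28.085 + 12×15.999 = 474.087 g/mol, of which 53.964 g is Al.
So Al makes up 53.964/474.087 = 0.1138 of the mass, i.e. 11.38%.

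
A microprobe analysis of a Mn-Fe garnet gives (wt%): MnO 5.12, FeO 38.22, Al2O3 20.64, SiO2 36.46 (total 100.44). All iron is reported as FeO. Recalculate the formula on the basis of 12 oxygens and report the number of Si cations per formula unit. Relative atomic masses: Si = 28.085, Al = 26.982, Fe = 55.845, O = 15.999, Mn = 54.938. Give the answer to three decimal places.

3.003 Si apfu

5.12 wt% MnO ÷ 70.937 g/mol = 0.07218 mol, giving 0.07218 Mn and 0.07218 O.
38.22 wt% FeO ÷ 71.844 g/mol = 0.53199 mol, giving 0.53199 Fe and 0.53199 O.
20.64 wt% Al2O3 ÷ 101.961 g/mol = 0.20243 mol, giving 0.40486 Al and 0.60729 O.
36.46 wt% SiO2 ÷ 60.083 g/mol = 0.60683 mol, giving 0.60683 Si and 1.21366 O.
Oxygen sums to 2.42512; scaling by 12/2.42512 = 4.94821 puts the formula on 12 O.
Si: 0.60683 × 4.94821 = 3.003 atoms per formula unit.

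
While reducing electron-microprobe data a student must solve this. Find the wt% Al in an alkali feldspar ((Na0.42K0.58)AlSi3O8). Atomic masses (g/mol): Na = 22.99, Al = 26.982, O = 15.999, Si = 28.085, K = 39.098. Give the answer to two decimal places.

9.94 mass %

Formula mass = 0.42*22.99 + 0.58*39.098 + 1*26.982 + 3*28.085 + 8*15.999 = 271.562 g/mol, of which 26.982 g is Al.
So Al makes up 26.982/271.562 = 0.0994 of the mass, i.e. 9.94%.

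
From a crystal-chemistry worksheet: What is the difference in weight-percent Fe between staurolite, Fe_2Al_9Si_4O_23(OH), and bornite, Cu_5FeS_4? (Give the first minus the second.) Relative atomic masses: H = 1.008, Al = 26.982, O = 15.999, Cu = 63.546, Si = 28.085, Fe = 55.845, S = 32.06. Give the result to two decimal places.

Fe in Fe_2Al_9Si_4O_23(OH): molar mass 851.852 g/mol; 2×55.845 = 111.690 g → 13.11 wt%.
Fe in Cu_5FeS_4: molar mass 501.815 g/mol; 1×55.845 = 55.845 g → 11.13 wt%.
Difference = 13.11 − 11.13 = 1.98 percentage points.

1.98 percentage points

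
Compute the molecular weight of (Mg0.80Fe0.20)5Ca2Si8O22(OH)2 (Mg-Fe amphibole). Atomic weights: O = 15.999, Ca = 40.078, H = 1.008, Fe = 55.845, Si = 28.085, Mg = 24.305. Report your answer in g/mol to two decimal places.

843.89 g/mol

Mg: 4 × 24.305 = 97.2200
Fe: 1 × 55.845 = 55.8450
Ca: 2 × 40.078 = 80.1560
Si: 8 × 28.085 = 224.6800
O: 24 × 15.999 = 383.9760
H: 2 × 1.008 = 2.0160
Summing the contributions gives the formula mass.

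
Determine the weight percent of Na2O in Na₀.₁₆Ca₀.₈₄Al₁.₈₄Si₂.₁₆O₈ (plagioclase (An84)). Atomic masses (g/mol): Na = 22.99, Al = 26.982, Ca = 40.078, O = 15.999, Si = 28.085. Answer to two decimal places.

1.80 wt%

Formula mass = 275.646 g/mol.
0.16 Na → 0.0800 mol Na2O per formula unit; M(Na2O) = 61.979, so Na2O mass = 4.958 g.
4.958/275.646 × 100 = 1.80 wt%.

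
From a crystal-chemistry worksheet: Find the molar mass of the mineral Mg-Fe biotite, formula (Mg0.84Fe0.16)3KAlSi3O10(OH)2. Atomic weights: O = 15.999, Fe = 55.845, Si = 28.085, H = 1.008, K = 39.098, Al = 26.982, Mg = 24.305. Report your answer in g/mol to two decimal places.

M = 2.52·24.305 + 0.48·55.845 + 1·39.098 + 1·26.982 + 3·28.085 + 12·15.999 + 2·1.008

432.39 g/mol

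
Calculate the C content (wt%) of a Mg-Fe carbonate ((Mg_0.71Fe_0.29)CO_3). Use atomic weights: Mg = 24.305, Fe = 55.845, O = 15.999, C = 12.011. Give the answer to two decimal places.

12.85 wt%

Formula mass = 0.71×24.305 + 0.29×55.845 + 1×12.011 + 3×15.999 = 93.460 g/mol, of which 12.011 g is C.
So C makes up 12.011/93.460 = 0.1285 of the mass, i.e. 12.85%.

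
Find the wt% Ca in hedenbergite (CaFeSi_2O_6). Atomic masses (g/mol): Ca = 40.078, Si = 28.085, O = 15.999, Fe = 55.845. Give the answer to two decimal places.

M(CaFeSi_2O_6) = 248.087 g/mol.
Ca contributes 1 × 40.078 = 40.078 g per mole.
40.078/248.087 = 0.1615 → 16.15%.

16.15 wt%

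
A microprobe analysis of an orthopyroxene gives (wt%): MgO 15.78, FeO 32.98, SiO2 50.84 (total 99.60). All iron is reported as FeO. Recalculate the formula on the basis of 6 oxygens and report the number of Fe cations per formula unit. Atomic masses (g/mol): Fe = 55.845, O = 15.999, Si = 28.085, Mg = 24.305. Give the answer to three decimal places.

MgO: 15.78/40.304 = 0.39152 mol → 0.39152 mol Mg, 0.39152 mol O.
FeO: 32.98/71.844 = 0.45905 mol → 0.45905 mol Fe, 0.45905 mol O.
SiO2: 50.84/60.083 = 0.84616 mol → 0.84616 mol Si, 1.69232 mol O.
Total oxygen = 2.54289 mol. Normalization factor = 6/2.54289 = 2.35952.
Fe per 6 O = 0.45905 × 2.35952 = 1.083.

1.083 Fe apfu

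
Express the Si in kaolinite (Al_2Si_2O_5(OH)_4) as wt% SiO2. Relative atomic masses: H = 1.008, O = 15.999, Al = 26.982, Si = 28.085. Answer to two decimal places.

Molar mass of Al_2Si_2O_5(OH)_4 = 2×26.982 + 2×28.085 + 9×15.999 + 4×1.008 = 258.157 g/mol.
Each formula unit contains 2 Si, equivalent to 2/1 = 2.0000 mol SiO2.
M(SiO2) = 1×28.085 + 2×15.999 = 60.083 g/mol.
Mass of SiO2 per formula unit = 2.0000 × 60.083 = 120.166 g.
SiO2 wt% = 120.166 / 258.157 × 100 = 46.55%.

46.55 wt%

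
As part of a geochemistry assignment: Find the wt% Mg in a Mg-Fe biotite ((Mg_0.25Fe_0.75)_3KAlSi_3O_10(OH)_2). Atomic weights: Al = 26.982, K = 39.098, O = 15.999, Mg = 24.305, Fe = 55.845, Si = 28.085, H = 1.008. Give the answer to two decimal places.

Formula mass = 0.75·24.305 + 2.25·55.845 + 1·39.098 + 1·26.982 + 3·28.085 + 12·15.999 + 2·1.008 = 488.219 g/mol, of which 18.229 g is Mg.
So Mg makes up 18.229/488.219 = 0.0373 of the mass, i.e. 3.73%.

3.73 wt%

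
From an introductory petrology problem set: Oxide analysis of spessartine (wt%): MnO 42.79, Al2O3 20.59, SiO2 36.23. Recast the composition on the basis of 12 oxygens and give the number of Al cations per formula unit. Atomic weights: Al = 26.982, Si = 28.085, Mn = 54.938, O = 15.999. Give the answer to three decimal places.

2.007 Al apfu

MnO (M=70.937): mol = 0.60321; Mn = 0.60321, O = 0.60321.
Al2O3 (M=101.961): mol = 0.20194; Al = 0.40388, O = 0.60582.
SiO2 (M=60.083): mol = 0.60300; Si = 0.60300, O = 1.20600.
ΣO = 2.41503; factor = 12/ΣO = 4.96888.
Al apfu = 0.40388 × 4.96888 = 2.007.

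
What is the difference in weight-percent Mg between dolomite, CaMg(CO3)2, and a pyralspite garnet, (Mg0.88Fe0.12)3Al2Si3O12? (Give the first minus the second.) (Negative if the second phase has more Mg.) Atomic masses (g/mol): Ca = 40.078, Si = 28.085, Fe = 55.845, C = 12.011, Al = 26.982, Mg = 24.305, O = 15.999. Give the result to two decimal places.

-2.30 percentage points

First mineral: 24.305 g Mg in 184.399 g formula = 13.18 wt% Mg.
Second mineral: 64.165 g Mg in 414.476 g formula = 15.48 wt% Mg.
13.18% − 15.48% gives a difference of -2.30 percentage points.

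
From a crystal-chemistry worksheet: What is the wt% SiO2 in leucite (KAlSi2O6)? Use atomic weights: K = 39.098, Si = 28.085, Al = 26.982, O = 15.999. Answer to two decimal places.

Formula mass = 218.244 g/mol.
2 Si → 2.0000 mol SiO2 per formula unit; M(SiO2) = 60.083, so SiO2 mass = 120.166 g.
120.166/218.244 × 100 = 55.06 wt%.

55.06 wt%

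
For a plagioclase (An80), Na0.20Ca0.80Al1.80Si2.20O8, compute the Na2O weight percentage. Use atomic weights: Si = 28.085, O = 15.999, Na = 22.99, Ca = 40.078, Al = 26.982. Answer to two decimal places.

2.25 wt%

Molar mass of Na0.20Ca0.80Al1.80Si2.20O8 = 0.20·22.99 + 0.80·40.078 + 1.80·26.982 + 2.20·28.085 + 8·15.999 = 275.007 g/mol.
Each formula unit contains 0.20 Na, equivalent to 0.20/2 = 0.1000 mol Na2O.
M(Na2O) = 2×22.99 + 1×15.999 = 61.979 g/mol.
Mass of Na2O per formula unit = 0.1000 × 61.979 = 6.198 g.
Na2O wt% = 6.198 / 275.007 × 100 = 2.25%.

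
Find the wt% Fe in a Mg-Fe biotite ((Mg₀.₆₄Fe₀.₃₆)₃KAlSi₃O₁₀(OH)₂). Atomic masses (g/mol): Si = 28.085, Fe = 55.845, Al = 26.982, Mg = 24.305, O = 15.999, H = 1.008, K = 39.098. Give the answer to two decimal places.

13.36 mass %

Molar mass of (Mg₀.₆₄Fe₀.₃₆)₃KAlSi₃O₁₀(OH)₂: 1.92*24.305 + 1.08*55.845 + 1*39.098 + 1*26.982 + 3*28.085 + 12*15.999 + 2*1.008 = 451.317 g/mol.
Mass of Fe per formula unit: 1.08 × 55.845 = 60.313 g.
Weight fraction Fe = 60.313 / 451.317 = 0.1336.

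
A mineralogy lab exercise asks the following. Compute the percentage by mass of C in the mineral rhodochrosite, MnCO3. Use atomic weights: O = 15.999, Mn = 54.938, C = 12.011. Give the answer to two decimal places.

10.45 weight percent

Molar mass of MnCO3: 1*54.938 + 1*12.011 + 3*15.999 = 114.946 g/mol.
Mass of C per formula unit: 1 × 12.011 = 12.011 g.
Weight fraction C = 12.011 / 114.946 = 0.1045.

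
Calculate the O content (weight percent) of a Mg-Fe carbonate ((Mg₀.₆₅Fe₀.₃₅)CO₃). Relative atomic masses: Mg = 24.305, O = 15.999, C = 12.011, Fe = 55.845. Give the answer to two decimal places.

50.34 weight percent

Molar mass of (Mg₀.₆₅Fe₀.₃₅)CO₃: 0.65*24.305 + 0.35*55.845 + 1*12.011 + 3*15.999 = 95.352 g/mol.
Mass of O per formula unit: 3 × 15.999 = 47.997 g.
Weight fraction O = 47.997 / 95.352 = 0.5034.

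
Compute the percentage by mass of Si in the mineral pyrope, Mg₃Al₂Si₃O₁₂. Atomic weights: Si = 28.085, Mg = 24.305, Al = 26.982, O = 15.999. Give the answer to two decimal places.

Molar mass of Mg₃Al₂Si₃O₁₂: 3·24.305 + 2·26.982 + 3·28.085 + 12·15.999 = 403.122 g/mol.
Mass of Si per formula unit: 3 × 28.085 = 84.255 g.
Weight fraction Si = 84.255 / 403.122 = 0.2090.

20.90 weight percent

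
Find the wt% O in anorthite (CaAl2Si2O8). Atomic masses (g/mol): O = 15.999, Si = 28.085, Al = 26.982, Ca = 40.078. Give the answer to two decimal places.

46.01 weight percent

Formula mass = 1×40.078 + 2×26.982 + 2×28.085 + 8×15.999 = 278.204 g/mol, of which 127.992 g is O.
So O makes up 127.992/278.204 = 0.4601 of the mass, i.e. 46.01%.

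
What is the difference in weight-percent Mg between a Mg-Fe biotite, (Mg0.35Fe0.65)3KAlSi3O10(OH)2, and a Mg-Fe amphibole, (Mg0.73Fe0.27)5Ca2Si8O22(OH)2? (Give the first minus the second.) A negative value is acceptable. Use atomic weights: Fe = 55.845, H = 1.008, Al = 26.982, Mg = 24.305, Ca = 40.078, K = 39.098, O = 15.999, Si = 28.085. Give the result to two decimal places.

Mg in (Mg0.35Fe0.65)3KAlSi3O10(OH)2: molar mass 478.757 g/mol; 1.05×24.305 = 25.520 g → 5.33 wt%.
Mg in (Mg0.73Fe0.27)5Ca2Si8O22(OH)2: molar mass 854.932 g/mol; 3.65×24.305 = 88.713 g → 10.38 wt%.
Difference = 5.33 − 10.38 = -5.05 percentage points.

-5.05 percentage points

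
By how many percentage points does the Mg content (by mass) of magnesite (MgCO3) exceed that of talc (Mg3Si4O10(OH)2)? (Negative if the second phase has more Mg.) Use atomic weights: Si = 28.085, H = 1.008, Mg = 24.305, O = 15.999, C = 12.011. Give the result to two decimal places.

9.60 percentage points

Mg in MgCO3: molar mass 84.313 g/mol; 1×24.305 = 24.305 g → 28.83 wt%.
Mg in Mg3Si4O10(OH)2: molar mass 379.259 g/mol; 3×24.305 = 72.915 g → 19.23 wt%.
Difference = 28.83 − 19.23 = 9.60 percentage points.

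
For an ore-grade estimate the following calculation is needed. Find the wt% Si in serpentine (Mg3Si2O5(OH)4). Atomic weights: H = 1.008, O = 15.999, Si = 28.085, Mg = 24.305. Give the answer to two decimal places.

Molar mass of Mg3Si2O5(OH)4: 3*24.305 + 2*28.085 + 9*15.999 + 4*1.008 = 277.108 g/mol.
Mass of Si per formula unit: 2 × 28.085 = 56.170 g.
Weight fraction Si = 56.170 / 277.108 = 0.2027.

20.27 mass %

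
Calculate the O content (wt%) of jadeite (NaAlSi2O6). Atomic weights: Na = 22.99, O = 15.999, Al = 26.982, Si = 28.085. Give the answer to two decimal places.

Formula mass = 1*22.99 + 1*26.982 + 2*28.085 + 6*15.999 = 202.136 g/mol, of which 95.994 g is O.
So O makes up 95.994/202.136 = 0.4749 of the mass, i.e. 47.49%.

47.49 wt%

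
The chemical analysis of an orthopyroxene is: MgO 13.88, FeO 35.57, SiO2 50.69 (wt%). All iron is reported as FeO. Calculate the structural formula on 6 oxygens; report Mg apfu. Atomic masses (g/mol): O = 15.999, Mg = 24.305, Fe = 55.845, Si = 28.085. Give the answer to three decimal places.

0.818 Mg apfu

13.88 wt% MgO ÷ 40.304 g/mol = 0.34438 mol, giving 0.34438 Mg and 0.34438 O.
35.57 wt% FeO ÷ 71.844 g/mol = 0.49510 mol, giving 0.49510 Fe and 0.49510 O.
50.69 wt% SiO2 ÷ 60.083 g/mol = 0.84367 mol, giving 0.84367 Si and 1.68734 O.
Oxygen sums to 2.52682; scaling by 6/2.52682 = 2.37453 puts the formula on 6 O.
Mg: 0.34438 × 2.37453 = 0.818 atoms per formula unit.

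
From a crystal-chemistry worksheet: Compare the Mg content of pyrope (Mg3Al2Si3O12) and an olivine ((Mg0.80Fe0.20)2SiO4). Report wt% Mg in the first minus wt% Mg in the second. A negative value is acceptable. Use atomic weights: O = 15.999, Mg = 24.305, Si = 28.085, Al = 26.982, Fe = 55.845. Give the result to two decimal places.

-7.28 percentage points

First mineral: 72.915 g Mg in 403.122 g formula = 18.09 wt% Mg.
Second mineral: 38.888 g Mg in 153.307 g formula = 25.37 wt% Mg.
18.09% − 25.37% gives a difference of -7.28 percentage points.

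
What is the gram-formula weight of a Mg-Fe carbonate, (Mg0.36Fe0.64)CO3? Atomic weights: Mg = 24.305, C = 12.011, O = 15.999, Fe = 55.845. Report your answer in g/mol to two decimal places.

Mg: 0.36 × 24.305 = 8.7498
Fe: 0.64 × 55.845 = 35.7408
C: 1 × 12.011 = 12.0110
O: 3 × 15.999 = 47.9970
Summing the contributions gives the formula mass.

104.50 g/mol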